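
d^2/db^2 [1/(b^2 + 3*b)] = 2*(-b*(b + 3) + (2*b + 3)^2)/(b^3*(b + 3)^3)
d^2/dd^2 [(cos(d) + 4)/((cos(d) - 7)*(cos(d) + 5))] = (-18*(1 - cos(d)^2)^2 - cos(d)^5 - 184*cos(d)^3 - 518*cos(d)^2 - 783*cos(d) + 190)/((cos(d) - 7)^3*(cos(d) + 5)^3)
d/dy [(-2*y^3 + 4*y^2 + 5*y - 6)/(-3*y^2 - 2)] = (6*y^4 + 27*y^2 - 52*y - 10)/(9*y^4 + 12*y^2 + 4)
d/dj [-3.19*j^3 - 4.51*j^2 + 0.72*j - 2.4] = -9.57*j^2 - 9.02*j + 0.72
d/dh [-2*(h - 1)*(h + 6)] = -4*h - 10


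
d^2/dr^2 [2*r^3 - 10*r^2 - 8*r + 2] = 12*r - 20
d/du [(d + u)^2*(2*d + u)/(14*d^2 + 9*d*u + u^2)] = (13*d^2 + 14*d*u + u^2)/(49*d^2 + 14*d*u + u^2)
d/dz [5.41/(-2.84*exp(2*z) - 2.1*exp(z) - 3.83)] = (30.7288*exp(z) + 11.361)*exp(z)/(2.84*exp(2*z) + 2.1*exp(z) + 3.83)^2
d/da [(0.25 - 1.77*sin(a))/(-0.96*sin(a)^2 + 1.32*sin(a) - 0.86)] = (-1.6992*sin(a)^2 + 0.48*sin(a) + 1.1922)*cos(a)/(0.9216*sin(a)^4 - 2.5344*sin(a)^3 + 3.3936*sin(a)^2 - 2.2704*sin(a) + 0.7396)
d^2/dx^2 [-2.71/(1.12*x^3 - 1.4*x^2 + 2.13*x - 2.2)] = ((18.2112*x - 7.588)*(1.12*x^3 - 1.4*x^2 + 2.13*x - 2.2) - 2.71*(3.36*x^2 - 2.8*x + 2.13)*(6.72*x^2 - 5.6*x + 4.26))/(1.12*x^3 - 1.4*x^2 + 2.13*x - 2.2)^3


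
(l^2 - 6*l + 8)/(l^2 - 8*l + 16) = (l - 2)/(l - 4)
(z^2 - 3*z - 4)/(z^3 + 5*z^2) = (z^2 - 3*z - 4)/(z^2*(z + 5))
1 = 1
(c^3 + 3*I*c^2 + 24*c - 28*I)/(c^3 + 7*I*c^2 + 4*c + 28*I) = (c - 2*I)/(c + 2*I)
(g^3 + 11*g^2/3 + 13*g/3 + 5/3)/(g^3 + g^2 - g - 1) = (g + 5/3)/(g - 1)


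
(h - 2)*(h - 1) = h^2 - 3*h + 2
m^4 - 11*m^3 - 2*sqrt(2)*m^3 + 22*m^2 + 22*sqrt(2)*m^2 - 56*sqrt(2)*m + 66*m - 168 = (m - 7)*(m - 4)*(m - 3*sqrt(2))*(m + sqrt(2))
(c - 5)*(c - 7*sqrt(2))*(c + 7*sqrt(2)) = c^3 - 5*c^2 - 98*c + 490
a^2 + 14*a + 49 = (a + 7)^2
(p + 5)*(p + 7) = p^2 + 12*p + 35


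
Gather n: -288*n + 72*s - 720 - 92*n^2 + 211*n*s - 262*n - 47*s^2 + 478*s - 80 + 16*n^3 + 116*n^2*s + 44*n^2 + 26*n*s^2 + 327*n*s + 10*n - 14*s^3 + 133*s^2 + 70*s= 16*n^3 + n^2*(116*s - 48) + n*(26*s^2 + 538*s - 540) - 14*s^3 + 86*s^2 + 620*s - 800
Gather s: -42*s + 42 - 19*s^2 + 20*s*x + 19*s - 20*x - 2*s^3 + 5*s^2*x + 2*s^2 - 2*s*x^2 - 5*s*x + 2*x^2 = -2*s^3 + s^2*(5*x - 17) + s*(-2*x^2 + 15*x - 23) + 2*x^2 - 20*x + 42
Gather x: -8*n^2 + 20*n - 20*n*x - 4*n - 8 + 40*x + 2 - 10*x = -8*n^2 + 16*n + x*(30 - 20*n) - 6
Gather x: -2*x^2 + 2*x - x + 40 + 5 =-2*x^2 + x + 45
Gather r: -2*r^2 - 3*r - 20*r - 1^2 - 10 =-2*r^2 - 23*r - 11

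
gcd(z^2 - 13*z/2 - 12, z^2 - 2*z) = 1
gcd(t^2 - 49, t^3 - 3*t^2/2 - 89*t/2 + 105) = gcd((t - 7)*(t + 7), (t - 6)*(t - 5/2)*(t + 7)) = t + 7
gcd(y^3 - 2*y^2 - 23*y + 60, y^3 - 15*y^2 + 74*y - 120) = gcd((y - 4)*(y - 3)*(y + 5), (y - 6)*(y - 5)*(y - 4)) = y - 4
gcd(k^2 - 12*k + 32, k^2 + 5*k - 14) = 1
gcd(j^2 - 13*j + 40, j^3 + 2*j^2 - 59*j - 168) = j - 8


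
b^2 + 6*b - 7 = (b - 1)*(b + 7)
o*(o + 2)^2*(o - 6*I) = o^4 + 4*o^3 - 6*I*o^3 + 4*o^2 - 24*I*o^2 - 24*I*o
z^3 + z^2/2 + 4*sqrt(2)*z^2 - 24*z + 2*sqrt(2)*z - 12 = (z + 1/2)*(z - 2*sqrt(2))*(z + 6*sqrt(2))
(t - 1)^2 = t^2 - 2*t + 1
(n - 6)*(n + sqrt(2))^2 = n^3 - 6*n^2 + 2*sqrt(2)*n^2 - 12*sqrt(2)*n + 2*n - 12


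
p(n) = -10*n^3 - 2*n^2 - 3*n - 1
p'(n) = -30*n^2 - 4*n - 3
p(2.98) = -292.34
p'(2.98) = -281.33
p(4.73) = -1118.17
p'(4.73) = -693.11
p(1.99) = -93.70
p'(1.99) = -129.76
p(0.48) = -4.01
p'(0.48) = -11.83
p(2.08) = -105.88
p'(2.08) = -141.11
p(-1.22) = 17.84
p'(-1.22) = -42.77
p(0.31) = -2.42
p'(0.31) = -7.12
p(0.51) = -4.38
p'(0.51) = -12.84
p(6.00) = -2251.00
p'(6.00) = -1107.00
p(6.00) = -2251.00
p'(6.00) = -1107.00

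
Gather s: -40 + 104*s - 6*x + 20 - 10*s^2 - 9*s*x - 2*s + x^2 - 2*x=-10*s^2 + s*(102 - 9*x) + x^2 - 8*x - 20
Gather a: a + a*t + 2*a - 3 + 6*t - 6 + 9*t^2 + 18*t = a*(t + 3) + 9*t^2 + 24*t - 9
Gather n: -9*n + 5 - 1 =4 - 9*n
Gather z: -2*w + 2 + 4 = 6 - 2*w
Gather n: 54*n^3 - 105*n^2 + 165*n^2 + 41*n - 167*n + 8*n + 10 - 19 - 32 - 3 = 54*n^3 + 60*n^2 - 118*n - 44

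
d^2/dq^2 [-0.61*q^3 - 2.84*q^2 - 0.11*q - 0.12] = -3.66*q - 5.68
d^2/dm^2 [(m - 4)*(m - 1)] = 2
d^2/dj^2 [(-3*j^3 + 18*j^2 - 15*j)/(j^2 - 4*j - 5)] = -12/(j^3 + 3*j^2 + 3*j + 1)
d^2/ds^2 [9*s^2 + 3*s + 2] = 18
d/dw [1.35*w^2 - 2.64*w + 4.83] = 2.7*w - 2.64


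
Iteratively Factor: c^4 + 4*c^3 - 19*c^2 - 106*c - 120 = (c + 3)*(c^3 + c^2 - 22*c - 40) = (c + 2)*(c + 3)*(c^2 - c - 20) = (c - 5)*(c + 2)*(c + 3)*(c + 4)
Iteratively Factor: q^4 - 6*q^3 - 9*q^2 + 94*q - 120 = (q + 4)*(q^3 - 10*q^2 + 31*q - 30) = (q - 2)*(q + 4)*(q^2 - 8*q + 15) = (q - 3)*(q - 2)*(q + 4)*(q - 5)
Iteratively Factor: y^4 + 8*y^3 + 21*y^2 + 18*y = (y)*(y^3 + 8*y^2 + 21*y + 18) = y*(y + 3)*(y^2 + 5*y + 6) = y*(y + 3)^2*(y + 2)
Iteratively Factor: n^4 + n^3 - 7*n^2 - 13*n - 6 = (n + 2)*(n^3 - n^2 - 5*n - 3) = (n - 3)*(n + 2)*(n^2 + 2*n + 1) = (n - 3)*(n + 1)*(n + 2)*(n + 1)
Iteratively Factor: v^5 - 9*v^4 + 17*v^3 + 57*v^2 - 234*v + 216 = (v - 3)*(v^4 - 6*v^3 - v^2 + 54*v - 72) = (v - 3)*(v + 3)*(v^3 - 9*v^2 + 26*v - 24) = (v - 4)*(v - 3)*(v + 3)*(v^2 - 5*v + 6) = (v - 4)*(v - 3)^2*(v + 3)*(v - 2)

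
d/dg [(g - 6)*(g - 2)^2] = (g - 2)*(3*g - 14)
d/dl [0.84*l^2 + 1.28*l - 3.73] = 1.68*l + 1.28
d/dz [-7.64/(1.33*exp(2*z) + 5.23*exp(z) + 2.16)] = (20.3224*exp(z) + 39.9572)*exp(z)/(1.33*exp(2*z) + 5.23*exp(z) + 2.16)^2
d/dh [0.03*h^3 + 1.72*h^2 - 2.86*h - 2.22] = 0.09*h^2 + 3.44*h - 2.86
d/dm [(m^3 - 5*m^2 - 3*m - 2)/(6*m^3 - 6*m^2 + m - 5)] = (24*m^4 + 38*m^3 - 2*m^2 + 26*m + 17)/(36*m^6 - 72*m^5 + 48*m^4 - 72*m^3 + 61*m^2 - 10*m + 25)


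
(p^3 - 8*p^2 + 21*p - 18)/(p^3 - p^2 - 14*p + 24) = (p - 3)/(p + 4)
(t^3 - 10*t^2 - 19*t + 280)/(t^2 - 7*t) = t - 3 - 40/t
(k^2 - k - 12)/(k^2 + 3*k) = (k - 4)/k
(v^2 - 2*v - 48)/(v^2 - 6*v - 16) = (v + 6)/(v + 2)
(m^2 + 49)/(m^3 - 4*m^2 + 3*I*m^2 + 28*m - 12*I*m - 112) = (m - 7*I)/(m^2 - 4*m*(1 + I) + 16*I)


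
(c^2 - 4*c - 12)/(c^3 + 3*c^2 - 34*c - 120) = (c + 2)/(c^2 + 9*c + 20)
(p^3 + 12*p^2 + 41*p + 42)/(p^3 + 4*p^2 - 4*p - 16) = (p^2 + 10*p + 21)/(p^2 + 2*p - 8)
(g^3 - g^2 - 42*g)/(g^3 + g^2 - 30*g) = (g - 7)/(g - 5)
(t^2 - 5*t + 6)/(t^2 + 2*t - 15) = (t - 2)/(t + 5)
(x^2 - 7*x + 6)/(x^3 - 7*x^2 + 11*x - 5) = (x - 6)/(x^2 - 6*x + 5)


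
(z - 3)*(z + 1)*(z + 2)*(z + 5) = z^4 + 5*z^3 - 7*z^2 - 41*z - 30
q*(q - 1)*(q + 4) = q^3 + 3*q^2 - 4*q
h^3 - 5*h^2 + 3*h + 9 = (h - 3)^2*(h + 1)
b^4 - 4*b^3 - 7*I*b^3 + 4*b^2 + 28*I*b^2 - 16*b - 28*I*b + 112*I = (b - 4)*(b - 7*I)*(b - 2*I)*(b + 2*I)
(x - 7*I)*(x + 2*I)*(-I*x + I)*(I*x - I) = x^4 - 2*x^3 - 5*I*x^3 + 15*x^2 + 10*I*x^2 - 28*x - 5*I*x + 14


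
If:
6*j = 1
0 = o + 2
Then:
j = 1/6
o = -2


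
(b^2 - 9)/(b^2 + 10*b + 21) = (b - 3)/(b + 7)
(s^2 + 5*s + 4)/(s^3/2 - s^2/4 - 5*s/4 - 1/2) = 4*(s + 4)/(2*s^2 - 3*s - 2)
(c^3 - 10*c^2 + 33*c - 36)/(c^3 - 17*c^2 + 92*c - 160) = (c^2 - 6*c + 9)/(c^2 - 13*c + 40)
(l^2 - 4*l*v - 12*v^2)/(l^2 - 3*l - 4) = (-l^2 + 4*l*v + 12*v^2)/(-l^2 + 3*l + 4)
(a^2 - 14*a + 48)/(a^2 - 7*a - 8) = (a - 6)/(a + 1)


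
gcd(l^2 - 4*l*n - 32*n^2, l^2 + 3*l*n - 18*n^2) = 1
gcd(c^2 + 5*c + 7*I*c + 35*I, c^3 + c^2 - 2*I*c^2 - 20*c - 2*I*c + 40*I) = c + 5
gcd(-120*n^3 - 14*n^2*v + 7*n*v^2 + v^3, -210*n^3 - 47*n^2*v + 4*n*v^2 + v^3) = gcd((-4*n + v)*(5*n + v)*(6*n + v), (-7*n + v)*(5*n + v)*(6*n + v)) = 30*n^2 + 11*n*v + v^2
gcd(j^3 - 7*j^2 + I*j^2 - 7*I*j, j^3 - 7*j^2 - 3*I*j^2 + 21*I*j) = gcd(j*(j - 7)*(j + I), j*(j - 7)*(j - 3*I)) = j^2 - 7*j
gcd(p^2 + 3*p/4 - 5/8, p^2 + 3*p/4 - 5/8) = p^2 + 3*p/4 - 5/8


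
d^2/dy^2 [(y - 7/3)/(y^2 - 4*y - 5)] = 2*((19 - 9*y)*(-y^2 + 4*y + 5) - 4*(y - 2)^2*(3*y - 7))/(3*(-y^2 + 4*y + 5)^3)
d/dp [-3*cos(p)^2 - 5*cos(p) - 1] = (6*cos(p) + 5)*sin(p)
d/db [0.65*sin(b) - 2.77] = 0.65*cos(b)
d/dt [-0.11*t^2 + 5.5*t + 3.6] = 5.5 - 0.22*t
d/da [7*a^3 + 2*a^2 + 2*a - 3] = 21*a^2 + 4*a + 2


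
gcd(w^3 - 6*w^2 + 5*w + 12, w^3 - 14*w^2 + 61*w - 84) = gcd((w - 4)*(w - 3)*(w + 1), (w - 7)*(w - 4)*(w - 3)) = w^2 - 7*w + 12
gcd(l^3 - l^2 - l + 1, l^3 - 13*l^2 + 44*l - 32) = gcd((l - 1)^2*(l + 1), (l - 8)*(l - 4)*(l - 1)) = l - 1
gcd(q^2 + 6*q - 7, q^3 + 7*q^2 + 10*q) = 1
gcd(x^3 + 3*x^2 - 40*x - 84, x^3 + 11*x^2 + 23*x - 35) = x + 7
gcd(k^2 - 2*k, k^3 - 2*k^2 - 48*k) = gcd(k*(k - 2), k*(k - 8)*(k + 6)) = k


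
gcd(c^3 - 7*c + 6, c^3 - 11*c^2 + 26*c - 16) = c^2 - 3*c + 2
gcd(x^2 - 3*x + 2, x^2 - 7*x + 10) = x - 2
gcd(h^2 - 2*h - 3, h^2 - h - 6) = h - 3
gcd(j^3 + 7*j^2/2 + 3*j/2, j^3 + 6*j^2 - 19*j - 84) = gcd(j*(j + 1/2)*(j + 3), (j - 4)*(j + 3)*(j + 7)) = j + 3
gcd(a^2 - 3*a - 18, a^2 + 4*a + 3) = a + 3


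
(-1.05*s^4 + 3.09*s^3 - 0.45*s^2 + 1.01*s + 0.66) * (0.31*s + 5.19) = -0.3255*s^5 - 4.4916*s^4 + 15.8976*s^3 - 2.0224*s^2 + 5.4465*s + 3.4254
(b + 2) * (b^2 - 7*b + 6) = b^3 - 5*b^2 - 8*b + 12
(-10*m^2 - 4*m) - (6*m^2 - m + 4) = -16*m^2 - 3*m - 4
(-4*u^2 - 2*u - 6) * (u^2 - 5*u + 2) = -4*u^4 + 18*u^3 - 4*u^2 + 26*u - 12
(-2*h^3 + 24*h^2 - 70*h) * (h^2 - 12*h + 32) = -2*h^5 + 48*h^4 - 422*h^3 + 1608*h^2 - 2240*h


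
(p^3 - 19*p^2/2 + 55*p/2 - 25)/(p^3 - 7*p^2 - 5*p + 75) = (p^2 - 9*p/2 + 5)/(p^2 - 2*p - 15)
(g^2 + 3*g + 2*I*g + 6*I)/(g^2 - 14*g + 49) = (g^2 + g*(3 + 2*I) + 6*I)/(g^2 - 14*g + 49)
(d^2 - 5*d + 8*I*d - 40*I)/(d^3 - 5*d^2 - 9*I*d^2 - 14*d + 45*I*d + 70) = (d + 8*I)/(d^2 - 9*I*d - 14)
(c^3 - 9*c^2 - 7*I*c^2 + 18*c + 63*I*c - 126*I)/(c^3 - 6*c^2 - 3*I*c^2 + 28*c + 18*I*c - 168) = (c - 3)/(c + 4*I)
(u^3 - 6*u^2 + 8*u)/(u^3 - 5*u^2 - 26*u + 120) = u*(u - 2)/(u^2 - u - 30)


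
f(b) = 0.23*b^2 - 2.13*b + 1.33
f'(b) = 0.46*b - 2.13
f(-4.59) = 15.95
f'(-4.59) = -4.24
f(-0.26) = 1.90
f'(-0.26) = -2.25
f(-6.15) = 23.13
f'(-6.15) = -4.96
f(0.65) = 0.04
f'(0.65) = -1.83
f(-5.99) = 22.34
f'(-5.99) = -4.89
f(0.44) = 0.44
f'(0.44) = -1.93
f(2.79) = -2.82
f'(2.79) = -0.85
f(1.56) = -1.43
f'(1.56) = -1.41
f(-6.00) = 22.39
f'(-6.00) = -4.89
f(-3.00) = 9.79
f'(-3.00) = -3.51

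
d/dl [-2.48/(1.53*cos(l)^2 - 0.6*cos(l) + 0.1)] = (1.488 - 7.5888*cos(l))*sin(l)/(1.53*cos(l)^2 - 0.6*cos(l) + 0.1)^2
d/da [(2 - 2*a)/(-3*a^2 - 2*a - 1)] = 6*(-a^2 + 2*a + 1)/(9*a^4 + 12*a^3 + 10*a^2 + 4*a + 1)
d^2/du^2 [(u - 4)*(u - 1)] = 2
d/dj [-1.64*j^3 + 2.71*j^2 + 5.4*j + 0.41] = -4.92*j^2 + 5.42*j + 5.4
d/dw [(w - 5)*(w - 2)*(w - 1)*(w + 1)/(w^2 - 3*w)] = 2*(w^5 - 8*w^4 + 21*w^3 - 17*w^2 + 10*w - 15)/(w^2*(w^2 - 6*w + 9))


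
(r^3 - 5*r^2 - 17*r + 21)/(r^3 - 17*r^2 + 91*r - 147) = (r^2 + 2*r - 3)/(r^2 - 10*r + 21)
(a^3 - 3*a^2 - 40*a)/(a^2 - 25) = a*(a - 8)/(a - 5)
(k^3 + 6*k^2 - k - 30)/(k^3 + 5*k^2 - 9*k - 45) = (k - 2)/(k - 3)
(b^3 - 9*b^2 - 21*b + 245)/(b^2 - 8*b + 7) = (b^2 - 2*b - 35)/(b - 1)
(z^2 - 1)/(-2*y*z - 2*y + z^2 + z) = (1 - z)/(2*y - z)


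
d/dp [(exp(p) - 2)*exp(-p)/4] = exp(-p)/2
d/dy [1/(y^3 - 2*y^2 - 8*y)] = (-3*y^2 + 4*y + 8)/(y^2*(-y^2 + 2*y + 8)^2)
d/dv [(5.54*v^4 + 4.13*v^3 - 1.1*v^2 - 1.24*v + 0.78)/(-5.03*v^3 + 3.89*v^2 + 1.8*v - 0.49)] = (-27.8662*v^6 + 43.1012*v^5 + 40.4487*v^4 - 8.46479999999999*v^3 + 8.5427*v^2 - 4.9904*v - 0.7964)/(25.3009*v^6 - 39.1334*v^5 - 2.9759*v^4 + 18.9334*v^3 - 0.5722*v^2 - 1.764*v + 0.2401)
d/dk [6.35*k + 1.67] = 6.35000000000000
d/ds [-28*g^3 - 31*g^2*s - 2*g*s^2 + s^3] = -31*g^2 - 4*g*s + 3*s^2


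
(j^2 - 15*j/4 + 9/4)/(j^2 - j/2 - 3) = (-4*j^2 + 15*j - 9)/(2*(-2*j^2 + j + 6))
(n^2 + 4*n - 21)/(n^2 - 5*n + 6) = (n + 7)/(n - 2)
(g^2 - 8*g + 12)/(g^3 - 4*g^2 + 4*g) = (g - 6)/(g*(g - 2))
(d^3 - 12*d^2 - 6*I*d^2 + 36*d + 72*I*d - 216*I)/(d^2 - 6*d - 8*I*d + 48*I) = (d^2 - 6*d*(1 + I) + 36*I)/(d - 8*I)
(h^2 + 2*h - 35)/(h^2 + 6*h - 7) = (h - 5)/(h - 1)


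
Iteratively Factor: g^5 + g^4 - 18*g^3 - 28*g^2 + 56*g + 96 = (g - 2)*(g^4 + 3*g^3 - 12*g^2 - 52*g - 48) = (g - 4)*(g - 2)*(g^3 + 7*g^2 + 16*g + 12) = (g - 4)*(g - 2)*(g + 2)*(g^2 + 5*g + 6) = (g - 4)*(g - 2)*(g + 2)*(g + 3)*(g + 2)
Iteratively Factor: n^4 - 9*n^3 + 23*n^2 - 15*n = (n - 3)*(n^3 - 6*n^2 + 5*n) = (n - 5)*(n - 3)*(n^2 - n) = n*(n - 5)*(n - 3)*(n - 1)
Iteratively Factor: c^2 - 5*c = (c)*(c - 5)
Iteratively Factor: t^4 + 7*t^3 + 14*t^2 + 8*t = (t + 4)*(t^3 + 3*t^2 + 2*t) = (t + 1)*(t + 4)*(t^2 + 2*t) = (t + 1)*(t + 2)*(t + 4)*(t)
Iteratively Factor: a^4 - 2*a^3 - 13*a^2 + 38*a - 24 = (a + 4)*(a^3 - 6*a^2 + 11*a - 6) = (a - 1)*(a + 4)*(a^2 - 5*a + 6) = (a - 3)*(a - 1)*(a + 4)*(a - 2)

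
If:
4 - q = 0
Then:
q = 4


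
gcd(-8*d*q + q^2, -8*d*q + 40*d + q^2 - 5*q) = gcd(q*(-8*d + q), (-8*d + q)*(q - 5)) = -8*d + q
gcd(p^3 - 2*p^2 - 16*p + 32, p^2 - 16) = p^2 - 16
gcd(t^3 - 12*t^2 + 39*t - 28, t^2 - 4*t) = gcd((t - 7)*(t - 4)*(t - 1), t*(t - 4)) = t - 4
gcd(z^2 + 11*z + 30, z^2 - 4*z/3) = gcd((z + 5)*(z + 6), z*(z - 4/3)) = 1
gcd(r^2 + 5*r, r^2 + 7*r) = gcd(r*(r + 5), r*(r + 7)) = r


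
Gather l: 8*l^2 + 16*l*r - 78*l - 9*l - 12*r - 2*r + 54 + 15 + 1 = 8*l^2 + l*(16*r - 87) - 14*r + 70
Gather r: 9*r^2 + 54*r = 9*r^2 + 54*r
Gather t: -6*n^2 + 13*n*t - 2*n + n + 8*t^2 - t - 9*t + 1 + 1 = -6*n^2 - n + 8*t^2 + t*(13*n - 10) + 2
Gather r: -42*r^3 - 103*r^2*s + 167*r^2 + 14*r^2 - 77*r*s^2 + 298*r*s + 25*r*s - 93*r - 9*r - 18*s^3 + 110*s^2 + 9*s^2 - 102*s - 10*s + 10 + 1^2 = -42*r^3 + r^2*(181 - 103*s) + r*(-77*s^2 + 323*s - 102) - 18*s^3 + 119*s^2 - 112*s + 11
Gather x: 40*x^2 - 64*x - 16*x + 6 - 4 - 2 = 40*x^2 - 80*x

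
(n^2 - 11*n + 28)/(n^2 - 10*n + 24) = (n - 7)/(n - 6)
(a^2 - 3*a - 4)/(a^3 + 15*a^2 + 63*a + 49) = (a - 4)/(a^2 + 14*a + 49)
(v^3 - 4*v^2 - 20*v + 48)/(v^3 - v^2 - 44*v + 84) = (v + 4)/(v + 7)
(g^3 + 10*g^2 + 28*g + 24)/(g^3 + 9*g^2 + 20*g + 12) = (g + 2)/(g + 1)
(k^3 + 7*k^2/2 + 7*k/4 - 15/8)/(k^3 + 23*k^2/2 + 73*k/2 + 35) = (k^2 + k - 3/4)/(k^2 + 9*k + 14)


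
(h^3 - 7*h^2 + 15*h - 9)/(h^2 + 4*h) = (h^3 - 7*h^2 + 15*h - 9)/(h*(h + 4))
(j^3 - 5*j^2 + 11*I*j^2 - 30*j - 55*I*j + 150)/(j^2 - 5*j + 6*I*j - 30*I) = j + 5*I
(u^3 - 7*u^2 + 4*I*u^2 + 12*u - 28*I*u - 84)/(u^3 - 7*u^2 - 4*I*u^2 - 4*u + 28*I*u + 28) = (u + 6*I)/(u - 2*I)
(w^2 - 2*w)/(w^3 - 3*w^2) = (w - 2)/(w*(w - 3))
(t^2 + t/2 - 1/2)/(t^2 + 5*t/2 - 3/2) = (t + 1)/(t + 3)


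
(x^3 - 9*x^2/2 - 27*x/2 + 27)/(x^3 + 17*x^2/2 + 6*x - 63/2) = (x - 6)/(x + 7)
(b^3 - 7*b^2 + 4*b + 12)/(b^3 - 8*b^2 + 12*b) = (b + 1)/b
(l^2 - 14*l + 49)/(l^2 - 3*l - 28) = (l - 7)/(l + 4)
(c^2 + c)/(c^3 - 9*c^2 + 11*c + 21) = c/(c^2 - 10*c + 21)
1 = 1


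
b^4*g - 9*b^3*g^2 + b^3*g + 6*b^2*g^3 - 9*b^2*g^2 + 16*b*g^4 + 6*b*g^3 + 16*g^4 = (b - 8*g)*(b - 2*g)*(b + g)*(b*g + g)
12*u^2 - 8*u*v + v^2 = (-6*u + v)*(-2*u + v)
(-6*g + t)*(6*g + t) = -36*g^2 + t^2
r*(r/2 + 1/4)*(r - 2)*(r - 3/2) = r^4/2 - 3*r^3/2 + 5*r^2/8 + 3*r/4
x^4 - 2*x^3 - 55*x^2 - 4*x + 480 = (x - 8)*(x - 3)*(x + 4)*(x + 5)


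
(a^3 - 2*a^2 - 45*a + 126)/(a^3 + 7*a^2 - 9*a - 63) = (a - 6)/(a + 3)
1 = 1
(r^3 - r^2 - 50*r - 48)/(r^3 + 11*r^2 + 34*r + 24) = (r - 8)/(r + 4)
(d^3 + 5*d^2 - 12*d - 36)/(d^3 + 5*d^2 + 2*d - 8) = (d^2 + 3*d - 18)/(d^2 + 3*d - 4)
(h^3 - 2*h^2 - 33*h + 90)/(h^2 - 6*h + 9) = (h^2 + h - 30)/(h - 3)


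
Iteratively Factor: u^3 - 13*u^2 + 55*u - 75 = (u - 5)*(u^2 - 8*u + 15) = (u - 5)^2*(u - 3)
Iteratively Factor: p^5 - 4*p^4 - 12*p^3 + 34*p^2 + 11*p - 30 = (p + 3)*(p^4 - 7*p^3 + 9*p^2 + 7*p - 10) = (p - 5)*(p + 3)*(p^3 - 2*p^2 - p + 2) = (p - 5)*(p + 1)*(p + 3)*(p^2 - 3*p + 2) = (p - 5)*(p - 2)*(p + 1)*(p + 3)*(p - 1)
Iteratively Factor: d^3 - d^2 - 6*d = (d + 2)*(d^2 - 3*d) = (d - 3)*(d + 2)*(d)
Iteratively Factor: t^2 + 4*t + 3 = (t + 1)*(t + 3)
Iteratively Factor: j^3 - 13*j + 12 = (j + 4)*(j^2 - 4*j + 3) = (j - 3)*(j + 4)*(j - 1)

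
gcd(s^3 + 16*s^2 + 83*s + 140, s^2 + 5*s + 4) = s + 4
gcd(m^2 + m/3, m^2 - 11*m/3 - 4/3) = m + 1/3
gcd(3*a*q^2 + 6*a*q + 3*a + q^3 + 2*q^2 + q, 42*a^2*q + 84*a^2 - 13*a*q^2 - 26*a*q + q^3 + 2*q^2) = 1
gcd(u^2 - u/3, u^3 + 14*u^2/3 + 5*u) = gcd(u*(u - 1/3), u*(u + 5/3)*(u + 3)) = u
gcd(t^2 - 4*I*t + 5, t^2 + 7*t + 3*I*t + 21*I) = 1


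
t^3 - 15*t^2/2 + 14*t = t*(t - 4)*(t - 7/2)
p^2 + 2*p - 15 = (p - 3)*(p + 5)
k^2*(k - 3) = k^3 - 3*k^2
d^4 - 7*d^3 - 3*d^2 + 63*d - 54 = (d - 6)*(d - 3)*(d - 1)*(d + 3)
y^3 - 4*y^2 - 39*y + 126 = (y - 7)*(y - 3)*(y + 6)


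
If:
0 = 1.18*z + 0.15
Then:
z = -0.13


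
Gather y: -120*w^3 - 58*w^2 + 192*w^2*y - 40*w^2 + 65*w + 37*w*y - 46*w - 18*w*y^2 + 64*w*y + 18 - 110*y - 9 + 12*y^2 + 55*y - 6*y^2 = -120*w^3 - 98*w^2 + 19*w + y^2*(6 - 18*w) + y*(192*w^2 + 101*w - 55) + 9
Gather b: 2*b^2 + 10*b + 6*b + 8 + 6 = 2*b^2 + 16*b + 14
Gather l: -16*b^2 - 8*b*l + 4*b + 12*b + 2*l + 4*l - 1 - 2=-16*b^2 + 16*b + l*(6 - 8*b) - 3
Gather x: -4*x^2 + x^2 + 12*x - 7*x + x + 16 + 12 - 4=-3*x^2 + 6*x + 24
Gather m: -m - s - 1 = -m - s - 1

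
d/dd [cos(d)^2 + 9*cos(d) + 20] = -(2*cos(d) + 9)*sin(d)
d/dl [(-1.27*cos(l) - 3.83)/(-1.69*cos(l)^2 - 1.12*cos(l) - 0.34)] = (2.1463*cos(l)^2 + 12.9454*cos(l) + 3.8578)*sin(l)/(2.8561*cos(l)^4 + 3.7856*cos(l)^3 + 2.4036*cos(l)^2 + 0.7616*cos(l) + 0.1156)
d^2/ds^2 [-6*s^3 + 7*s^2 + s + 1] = 14 - 36*s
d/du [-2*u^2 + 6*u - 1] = 6 - 4*u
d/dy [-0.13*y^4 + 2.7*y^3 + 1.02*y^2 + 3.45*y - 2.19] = -0.52*y^3 + 8.1*y^2 + 2.04*y + 3.45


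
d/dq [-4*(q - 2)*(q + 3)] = -8*q - 4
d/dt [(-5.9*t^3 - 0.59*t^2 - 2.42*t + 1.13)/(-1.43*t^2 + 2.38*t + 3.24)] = (8.437*t^4 - 28.084*t^3 - 62.2128*t^2 - 0.5914*t - 10.5302)/(2.0449*t^4 - 6.8068*t^3 - 3.602*t^2 + 15.4224*t + 10.4976)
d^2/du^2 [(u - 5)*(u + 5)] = 2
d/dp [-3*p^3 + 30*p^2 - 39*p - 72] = -9*p^2 + 60*p - 39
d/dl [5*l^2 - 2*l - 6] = 10*l - 2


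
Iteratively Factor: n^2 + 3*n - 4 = (n - 1)*(n + 4)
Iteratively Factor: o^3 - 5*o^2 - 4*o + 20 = (o + 2)*(o^2 - 7*o + 10) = (o - 2)*(o + 2)*(o - 5)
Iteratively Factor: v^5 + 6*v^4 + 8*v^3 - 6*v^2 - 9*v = (v - 1)*(v^4 + 7*v^3 + 15*v^2 + 9*v) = v*(v - 1)*(v^3 + 7*v^2 + 15*v + 9) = v*(v - 1)*(v + 3)*(v^2 + 4*v + 3) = v*(v - 1)*(v + 3)^2*(v + 1)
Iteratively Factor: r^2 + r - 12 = (r - 3)*(r + 4)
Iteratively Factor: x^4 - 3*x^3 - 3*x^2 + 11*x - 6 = (x - 1)*(x^3 - 2*x^2 - 5*x + 6) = (x - 1)^2*(x^2 - x - 6) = (x - 1)^2*(x + 2)*(x - 3)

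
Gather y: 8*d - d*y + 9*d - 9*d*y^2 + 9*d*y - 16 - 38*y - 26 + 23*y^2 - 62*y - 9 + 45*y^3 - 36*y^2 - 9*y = 17*d + 45*y^3 + y^2*(-9*d - 13) + y*(8*d - 109) - 51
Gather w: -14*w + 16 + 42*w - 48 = 28*w - 32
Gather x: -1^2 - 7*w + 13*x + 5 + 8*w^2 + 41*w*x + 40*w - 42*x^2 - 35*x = 8*w^2 + 33*w - 42*x^2 + x*(41*w - 22) + 4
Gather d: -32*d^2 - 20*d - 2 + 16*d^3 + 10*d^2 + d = 16*d^3 - 22*d^2 - 19*d - 2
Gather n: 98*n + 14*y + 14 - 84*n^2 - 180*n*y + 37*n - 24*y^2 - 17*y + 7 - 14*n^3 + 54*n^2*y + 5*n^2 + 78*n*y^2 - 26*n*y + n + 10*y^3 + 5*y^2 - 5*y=-14*n^3 + n^2*(54*y - 79) + n*(78*y^2 - 206*y + 136) + 10*y^3 - 19*y^2 - 8*y + 21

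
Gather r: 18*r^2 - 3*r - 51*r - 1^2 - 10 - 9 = 18*r^2 - 54*r - 20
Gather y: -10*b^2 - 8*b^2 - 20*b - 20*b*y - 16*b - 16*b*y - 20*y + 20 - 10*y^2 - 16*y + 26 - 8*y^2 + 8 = -18*b^2 - 36*b - 18*y^2 + y*(-36*b - 36) + 54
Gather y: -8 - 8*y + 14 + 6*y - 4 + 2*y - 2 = 0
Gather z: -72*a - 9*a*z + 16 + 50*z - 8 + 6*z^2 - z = -72*a + 6*z^2 + z*(49 - 9*a) + 8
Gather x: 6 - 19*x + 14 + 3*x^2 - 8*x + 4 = 3*x^2 - 27*x + 24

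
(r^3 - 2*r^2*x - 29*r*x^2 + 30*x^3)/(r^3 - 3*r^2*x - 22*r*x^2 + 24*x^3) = (r + 5*x)/(r + 4*x)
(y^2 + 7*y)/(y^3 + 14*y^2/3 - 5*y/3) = 3*(y + 7)/(3*y^2 + 14*y - 5)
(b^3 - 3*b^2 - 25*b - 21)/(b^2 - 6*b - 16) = (-b^3 + 3*b^2 + 25*b + 21)/(-b^2 + 6*b + 16)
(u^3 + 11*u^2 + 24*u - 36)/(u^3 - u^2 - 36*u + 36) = (u + 6)/(u - 6)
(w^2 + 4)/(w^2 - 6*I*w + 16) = (w - 2*I)/(w - 8*I)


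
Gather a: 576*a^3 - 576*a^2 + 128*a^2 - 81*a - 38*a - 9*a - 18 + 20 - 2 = 576*a^3 - 448*a^2 - 128*a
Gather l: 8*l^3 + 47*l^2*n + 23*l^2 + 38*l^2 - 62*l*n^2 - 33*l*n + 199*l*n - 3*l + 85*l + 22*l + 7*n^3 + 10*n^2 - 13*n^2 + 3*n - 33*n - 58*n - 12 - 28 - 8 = 8*l^3 + l^2*(47*n + 61) + l*(-62*n^2 + 166*n + 104) + 7*n^3 - 3*n^2 - 88*n - 48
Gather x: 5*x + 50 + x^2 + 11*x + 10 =x^2 + 16*x + 60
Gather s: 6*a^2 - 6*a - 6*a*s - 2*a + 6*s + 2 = 6*a^2 - 8*a + s*(6 - 6*a) + 2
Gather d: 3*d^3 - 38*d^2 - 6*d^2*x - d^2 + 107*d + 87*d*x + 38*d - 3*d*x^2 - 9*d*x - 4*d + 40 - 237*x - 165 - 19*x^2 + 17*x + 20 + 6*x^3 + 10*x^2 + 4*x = 3*d^3 + d^2*(-6*x - 39) + d*(-3*x^2 + 78*x + 141) + 6*x^3 - 9*x^2 - 216*x - 105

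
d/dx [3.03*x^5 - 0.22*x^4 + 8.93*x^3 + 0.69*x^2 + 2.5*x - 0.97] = 15.15*x^4 - 0.88*x^3 + 26.79*x^2 + 1.38*x + 2.5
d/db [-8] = 0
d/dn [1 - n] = -1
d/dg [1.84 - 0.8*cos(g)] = 0.8*sin(g)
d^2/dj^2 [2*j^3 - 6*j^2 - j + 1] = 12*j - 12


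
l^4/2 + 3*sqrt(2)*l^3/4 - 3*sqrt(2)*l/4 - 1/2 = (l/2 + 1/2)*(l - 1)*(l + sqrt(2)/2)*(l + sqrt(2))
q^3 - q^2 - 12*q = q*(q - 4)*(q + 3)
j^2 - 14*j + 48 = (j - 8)*(j - 6)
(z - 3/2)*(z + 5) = z^2 + 7*z/2 - 15/2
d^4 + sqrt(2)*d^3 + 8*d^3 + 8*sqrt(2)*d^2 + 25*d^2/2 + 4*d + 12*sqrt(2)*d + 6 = (d + 2)*(d + 6)*(sqrt(2)*d/2 + 1/2)*(sqrt(2)*d + 1)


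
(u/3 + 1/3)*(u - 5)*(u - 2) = u^3/3 - 2*u^2 + u + 10/3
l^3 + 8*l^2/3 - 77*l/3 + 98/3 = (l - 7/3)*(l - 2)*(l + 7)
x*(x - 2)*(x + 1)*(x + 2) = x^4 + x^3 - 4*x^2 - 4*x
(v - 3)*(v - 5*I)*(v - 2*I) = v^3 - 3*v^2 - 7*I*v^2 - 10*v + 21*I*v + 30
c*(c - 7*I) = c^2 - 7*I*c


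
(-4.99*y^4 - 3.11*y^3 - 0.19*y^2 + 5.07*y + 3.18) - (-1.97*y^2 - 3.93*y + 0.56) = -4.99*y^4 - 3.11*y^3 + 1.78*y^2 + 9.0*y + 2.62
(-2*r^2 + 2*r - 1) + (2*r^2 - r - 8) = r - 9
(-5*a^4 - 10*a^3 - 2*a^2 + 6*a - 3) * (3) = -15*a^4 - 30*a^3 - 6*a^2 + 18*a - 9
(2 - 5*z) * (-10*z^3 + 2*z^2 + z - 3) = 50*z^4 - 30*z^3 - z^2 + 17*z - 6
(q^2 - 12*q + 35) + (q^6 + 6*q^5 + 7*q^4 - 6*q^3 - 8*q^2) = q^6 + 6*q^5 + 7*q^4 - 6*q^3 - 7*q^2 - 12*q + 35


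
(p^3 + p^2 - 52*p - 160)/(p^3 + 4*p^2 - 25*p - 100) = (p - 8)/(p - 5)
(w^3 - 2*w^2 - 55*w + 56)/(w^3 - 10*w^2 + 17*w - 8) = (w + 7)/(w - 1)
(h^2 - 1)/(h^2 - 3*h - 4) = (h - 1)/(h - 4)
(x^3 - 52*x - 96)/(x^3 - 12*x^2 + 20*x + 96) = (x + 6)/(x - 6)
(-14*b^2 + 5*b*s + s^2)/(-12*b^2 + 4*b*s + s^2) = (7*b + s)/(6*b + s)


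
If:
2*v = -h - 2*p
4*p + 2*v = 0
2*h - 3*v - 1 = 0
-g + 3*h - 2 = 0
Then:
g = -7/5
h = 1/5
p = 1/10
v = -1/5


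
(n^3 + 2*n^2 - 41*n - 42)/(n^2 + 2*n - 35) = (n^2 - 5*n - 6)/(n - 5)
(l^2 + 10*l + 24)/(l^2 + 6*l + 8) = (l + 6)/(l + 2)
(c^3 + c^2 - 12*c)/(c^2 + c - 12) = c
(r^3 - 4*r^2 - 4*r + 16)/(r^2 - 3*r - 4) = (r^2 - 4)/(r + 1)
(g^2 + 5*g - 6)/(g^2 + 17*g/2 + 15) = 2*(g - 1)/(2*g + 5)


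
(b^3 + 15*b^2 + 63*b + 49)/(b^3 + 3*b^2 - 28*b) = (b^2 + 8*b + 7)/(b*(b - 4))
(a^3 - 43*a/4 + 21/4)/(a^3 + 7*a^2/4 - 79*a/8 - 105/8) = 2*(2*a - 1)/(4*a + 5)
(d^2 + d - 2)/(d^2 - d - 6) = (d - 1)/(d - 3)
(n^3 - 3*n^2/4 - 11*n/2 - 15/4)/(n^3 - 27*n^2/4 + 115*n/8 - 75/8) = 2*(4*n^2 + 9*n + 5)/(8*n^2 - 30*n + 25)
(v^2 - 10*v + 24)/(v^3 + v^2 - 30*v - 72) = (v - 4)/(v^2 + 7*v + 12)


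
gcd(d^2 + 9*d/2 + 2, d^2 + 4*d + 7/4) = d + 1/2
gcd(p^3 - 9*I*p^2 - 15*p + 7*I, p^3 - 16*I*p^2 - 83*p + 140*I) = p - 7*I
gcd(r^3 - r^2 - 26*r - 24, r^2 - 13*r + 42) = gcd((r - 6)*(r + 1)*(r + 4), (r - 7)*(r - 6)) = r - 6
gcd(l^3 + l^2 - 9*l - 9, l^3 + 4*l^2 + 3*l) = l^2 + 4*l + 3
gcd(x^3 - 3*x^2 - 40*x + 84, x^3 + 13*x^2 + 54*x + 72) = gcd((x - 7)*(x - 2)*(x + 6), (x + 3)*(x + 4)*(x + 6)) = x + 6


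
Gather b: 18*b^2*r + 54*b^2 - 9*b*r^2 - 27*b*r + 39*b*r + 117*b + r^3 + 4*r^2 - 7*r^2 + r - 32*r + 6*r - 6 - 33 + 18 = b^2*(18*r + 54) + b*(-9*r^2 + 12*r + 117) + r^3 - 3*r^2 - 25*r - 21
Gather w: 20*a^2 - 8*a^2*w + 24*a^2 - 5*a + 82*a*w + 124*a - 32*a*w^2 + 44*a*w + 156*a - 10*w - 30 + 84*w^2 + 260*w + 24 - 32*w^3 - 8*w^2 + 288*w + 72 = 44*a^2 + 275*a - 32*w^3 + w^2*(76 - 32*a) + w*(-8*a^2 + 126*a + 538) + 66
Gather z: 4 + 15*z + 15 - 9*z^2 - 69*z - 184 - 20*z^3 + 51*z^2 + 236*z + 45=-20*z^3 + 42*z^2 + 182*z - 120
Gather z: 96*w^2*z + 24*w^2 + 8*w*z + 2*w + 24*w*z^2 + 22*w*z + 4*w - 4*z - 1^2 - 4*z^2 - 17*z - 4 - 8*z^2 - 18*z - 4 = 24*w^2 + 6*w + z^2*(24*w - 12) + z*(96*w^2 + 30*w - 39) - 9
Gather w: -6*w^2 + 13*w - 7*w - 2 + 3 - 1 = -6*w^2 + 6*w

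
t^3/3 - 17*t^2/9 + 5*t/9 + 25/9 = (t/3 + 1/3)*(t - 5)*(t - 5/3)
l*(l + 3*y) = l^2 + 3*l*y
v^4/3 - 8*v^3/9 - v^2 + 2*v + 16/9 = (v/3 + 1/3)*(v - 8/3)*(v - 2)*(v + 1)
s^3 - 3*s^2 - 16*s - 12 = (s - 6)*(s + 1)*(s + 2)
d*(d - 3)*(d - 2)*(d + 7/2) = d^4 - 3*d^3/2 - 23*d^2/2 + 21*d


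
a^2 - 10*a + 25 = (a - 5)^2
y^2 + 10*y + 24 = (y + 4)*(y + 6)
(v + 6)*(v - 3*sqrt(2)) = v^2 - 3*sqrt(2)*v + 6*v - 18*sqrt(2)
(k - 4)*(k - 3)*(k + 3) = k^3 - 4*k^2 - 9*k + 36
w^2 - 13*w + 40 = (w - 8)*(w - 5)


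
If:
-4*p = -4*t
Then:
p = t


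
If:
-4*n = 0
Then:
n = 0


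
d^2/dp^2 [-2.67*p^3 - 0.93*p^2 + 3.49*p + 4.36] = -16.02*p - 1.86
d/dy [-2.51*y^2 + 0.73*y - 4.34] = 0.73 - 5.02*y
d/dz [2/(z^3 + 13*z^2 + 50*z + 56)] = 2*(-3*z^2 - 26*z - 50)/(z^3 + 13*z^2 + 50*z + 56)^2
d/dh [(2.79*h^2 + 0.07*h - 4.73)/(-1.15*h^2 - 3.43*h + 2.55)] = (-9.4892*h^2 + 3.35*h - 16.0454)/(1.3225*h^4 + 7.889*h^3 + 5.8999*h^2 - 17.493*h + 6.5025)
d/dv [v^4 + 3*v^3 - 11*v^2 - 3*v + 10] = 4*v^3 + 9*v^2 - 22*v - 3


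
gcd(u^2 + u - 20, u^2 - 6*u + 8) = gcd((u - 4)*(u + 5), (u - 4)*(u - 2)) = u - 4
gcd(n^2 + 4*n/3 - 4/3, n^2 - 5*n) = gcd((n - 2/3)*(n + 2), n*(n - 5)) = 1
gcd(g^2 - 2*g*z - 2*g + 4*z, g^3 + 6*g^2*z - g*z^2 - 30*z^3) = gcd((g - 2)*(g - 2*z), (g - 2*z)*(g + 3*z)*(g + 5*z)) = -g + 2*z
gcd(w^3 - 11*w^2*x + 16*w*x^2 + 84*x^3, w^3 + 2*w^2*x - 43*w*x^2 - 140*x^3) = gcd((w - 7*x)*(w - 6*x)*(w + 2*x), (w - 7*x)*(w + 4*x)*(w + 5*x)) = -w + 7*x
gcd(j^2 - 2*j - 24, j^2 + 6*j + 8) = j + 4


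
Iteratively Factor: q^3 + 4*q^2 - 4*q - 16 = (q - 2)*(q^2 + 6*q + 8) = (q - 2)*(q + 4)*(q + 2)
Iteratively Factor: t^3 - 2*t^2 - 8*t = (t - 4)*(t^2 + 2*t) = t*(t - 4)*(t + 2)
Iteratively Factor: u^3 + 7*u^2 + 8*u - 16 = (u - 1)*(u^2 + 8*u + 16) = (u - 1)*(u + 4)*(u + 4)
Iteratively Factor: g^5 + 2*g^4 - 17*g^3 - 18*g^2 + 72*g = (g - 2)*(g^4 + 4*g^3 - 9*g^2 - 36*g) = (g - 2)*(g + 3)*(g^3 + g^2 - 12*g) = (g - 2)*(g + 3)*(g + 4)*(g^2 - 3*g) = g*(g - 2)*(g + 3)*(g + 4)*(g - 3)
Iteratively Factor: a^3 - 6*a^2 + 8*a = (a)*(a^2 - 6*a + 8) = a*(a - 2)*(a - 4)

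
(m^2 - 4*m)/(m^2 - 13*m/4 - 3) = 4*m/(4*m + 3)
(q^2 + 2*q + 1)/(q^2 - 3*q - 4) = (q + 1)/(q - 4)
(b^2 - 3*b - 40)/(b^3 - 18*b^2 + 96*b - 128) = (b + 5)/(b^2 - 10*b + 16)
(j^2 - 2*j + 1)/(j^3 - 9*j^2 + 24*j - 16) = (j - 1)/(j^2 - 8*j + 16)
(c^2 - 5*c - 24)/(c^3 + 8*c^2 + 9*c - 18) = (c - 8)/(c^2 + 5*c - 6)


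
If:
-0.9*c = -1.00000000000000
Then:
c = 1.11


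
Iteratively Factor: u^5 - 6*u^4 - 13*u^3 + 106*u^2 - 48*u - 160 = (u - 4)*(u^4 - 2*u^3 - 21*u^2 + 22*u + 40) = (u - 4)*(u - 2)*(u^3 - 21*u - 20) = (u - 5)*(u - 4)*(u - 2)*(u^2 + 5*u + 4) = (u - 5)*(u - 4)*(u - 2)*(u + 4)*(u + 1)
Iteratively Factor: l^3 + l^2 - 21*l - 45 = (l - 5)*(l^2 + 6*l + 9) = (l - 5)*(l + 3)*(l + 3)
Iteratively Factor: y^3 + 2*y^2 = (y)*(y^2 + 2*y) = y*(y + 2)*(y)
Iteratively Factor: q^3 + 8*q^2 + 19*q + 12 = (q + 3)*(q^2 + 5*q + 4) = (q + 3)*(q + 4)*(q + 1)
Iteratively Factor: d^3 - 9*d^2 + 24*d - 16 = (d - 4)*(d^2 - 5*d + 4) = (d - 4)*(d - 1)*(d - 4)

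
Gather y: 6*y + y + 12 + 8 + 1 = 7*y + 21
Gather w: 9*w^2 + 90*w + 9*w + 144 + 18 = 9*w^2 + 99*w + 162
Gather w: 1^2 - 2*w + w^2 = w^2 - 2*w + 1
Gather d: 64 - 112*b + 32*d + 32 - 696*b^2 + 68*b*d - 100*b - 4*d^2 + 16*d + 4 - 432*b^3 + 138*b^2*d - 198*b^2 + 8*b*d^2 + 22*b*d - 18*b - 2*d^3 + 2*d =-432*b^3 - 894*b^2 - 230*b - 2*d^3 + d^2*(8*b - 4) + d*(138*b^2 + 90*b + 50) + 100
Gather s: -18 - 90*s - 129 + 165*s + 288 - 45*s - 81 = 30*s + 60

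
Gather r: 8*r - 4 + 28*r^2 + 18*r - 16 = 28*r^2 + 26*r - 20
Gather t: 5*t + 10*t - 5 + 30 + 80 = 15*t + 105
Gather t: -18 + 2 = -16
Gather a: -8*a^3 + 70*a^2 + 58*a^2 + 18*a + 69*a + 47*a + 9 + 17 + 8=-8*a^3 + 128*a^2 + 134*a + 34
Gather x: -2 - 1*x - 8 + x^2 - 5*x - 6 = x^2 - 6*x - 16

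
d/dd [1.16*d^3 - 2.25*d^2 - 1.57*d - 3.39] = 3.48*d^2 - 4.5*d - 1.57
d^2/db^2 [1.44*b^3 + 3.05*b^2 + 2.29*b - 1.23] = 8.64*b + 6.1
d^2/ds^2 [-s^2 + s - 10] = -2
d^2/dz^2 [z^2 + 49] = 2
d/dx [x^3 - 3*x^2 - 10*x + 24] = 3*x^2 - 6*x - 10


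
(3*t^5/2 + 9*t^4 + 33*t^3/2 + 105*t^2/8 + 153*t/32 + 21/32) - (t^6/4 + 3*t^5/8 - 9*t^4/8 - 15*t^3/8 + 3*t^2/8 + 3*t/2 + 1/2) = -t^6/4 + 9*t^5/8 + 81*t^4/8 + 147*t^3/8 + 51*t^2/4 + 105*t/32 + 5/32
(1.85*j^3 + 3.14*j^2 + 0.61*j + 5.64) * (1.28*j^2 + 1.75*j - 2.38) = 2.368*j^5 + 7.2567*j^4 + 1.8728*j^3 + 0.813499999999999*j^2 + 8.4182*j - 13.4232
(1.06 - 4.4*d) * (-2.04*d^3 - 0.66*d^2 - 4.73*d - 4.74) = 8.976*d^4 + 0.7416*d^3 + 20.1124*d^2 + 15.8422*d - 5.0244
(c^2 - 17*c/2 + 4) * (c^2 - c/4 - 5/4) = c^4 - 35*c^3/4 + 39*c^2/8 + 77*c/8 - 5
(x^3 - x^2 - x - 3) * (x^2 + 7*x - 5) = x^5 + 6*x^4 - 13*x^3 - 5*x^2 - 16*x + 15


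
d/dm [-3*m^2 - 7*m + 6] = -6*m - 7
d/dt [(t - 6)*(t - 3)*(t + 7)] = 3*t^2 - 4*t - 45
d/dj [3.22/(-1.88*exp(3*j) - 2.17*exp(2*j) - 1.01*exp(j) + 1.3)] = (18.1608*exp(2*j) + 13.9748*exp(j) + 3.2522)*exp(j)/(1.88*exp(3*j) + 2.17*exp(2*j) + 1.01*exp(j) - 1.3)^2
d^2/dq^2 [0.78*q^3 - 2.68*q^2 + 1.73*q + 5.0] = 4.68*q - 5.36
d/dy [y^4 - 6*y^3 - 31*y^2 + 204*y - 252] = 4*y^3 - 18*y^2 - 62*y + 204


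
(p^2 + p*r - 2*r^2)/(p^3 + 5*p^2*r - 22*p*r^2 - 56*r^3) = (p - r)/(p^2 + 3*p*r - 28*r^2)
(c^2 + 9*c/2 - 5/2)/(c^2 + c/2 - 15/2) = (2*c^2 + 9*c - 5)/(2*c^2 + c - 15)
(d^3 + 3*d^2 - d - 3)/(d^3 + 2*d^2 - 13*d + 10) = (d^2 + 4*d + 3)/(d^2 + 3*d - 10)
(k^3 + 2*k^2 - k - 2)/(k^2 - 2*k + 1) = (k^2 + 3*k + 2)/(k - 1)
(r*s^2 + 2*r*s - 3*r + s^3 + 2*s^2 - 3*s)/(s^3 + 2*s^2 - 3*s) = (r + s)/s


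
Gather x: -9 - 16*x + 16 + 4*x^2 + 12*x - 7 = 4*x^2 - 4*x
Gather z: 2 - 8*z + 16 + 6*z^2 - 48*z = 6*z^2 - 56*z + 18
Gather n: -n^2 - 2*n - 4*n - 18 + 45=-n^2 - 6*n + 27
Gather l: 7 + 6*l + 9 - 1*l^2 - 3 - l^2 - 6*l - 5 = 8 - 2*l^2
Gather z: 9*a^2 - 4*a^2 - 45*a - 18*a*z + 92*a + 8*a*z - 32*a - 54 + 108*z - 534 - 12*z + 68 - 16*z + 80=5*a^2 + 15*a + z*(80 - 10*a) - 440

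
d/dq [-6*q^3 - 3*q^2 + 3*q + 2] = -18*q^2 - 6*q + 3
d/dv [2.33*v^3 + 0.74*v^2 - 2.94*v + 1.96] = 6.99*v^2 + 1.48*v - 2.94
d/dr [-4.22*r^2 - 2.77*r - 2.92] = -8.44*r - 2.77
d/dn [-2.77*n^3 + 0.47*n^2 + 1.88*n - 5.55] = -8.31*n^2 + 0.94*n + 1.88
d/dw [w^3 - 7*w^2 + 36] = w*(3*w - 14)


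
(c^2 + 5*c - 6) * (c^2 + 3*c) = c^4 + 8*c^3 + 9*c^2 - 18*c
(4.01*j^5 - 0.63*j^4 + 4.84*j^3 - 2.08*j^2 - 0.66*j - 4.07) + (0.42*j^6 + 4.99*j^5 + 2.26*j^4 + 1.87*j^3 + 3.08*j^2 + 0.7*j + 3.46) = 0.42*j^6 + 9.0*j^5 + 1.63*j^4 + 6.71*j^3 + 1.0*j^2 + 0.0399999999999999*j - 0.61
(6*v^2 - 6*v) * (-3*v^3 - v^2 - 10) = -18*v^5 + 12*v^4 + 6*v^3 - 60*v^2 + 60*v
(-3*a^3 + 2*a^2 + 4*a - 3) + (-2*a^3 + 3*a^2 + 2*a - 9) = -5*a^3 + 5*a^2 + 6*a - 12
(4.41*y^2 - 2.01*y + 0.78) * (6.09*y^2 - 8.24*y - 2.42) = 26.8569*y^4 - 48.5793*y^3 + 10.6404*y^2 - 1.563*y - 1.8876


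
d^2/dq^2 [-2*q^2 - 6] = -4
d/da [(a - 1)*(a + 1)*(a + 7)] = 3*a^2 + 14*a - 1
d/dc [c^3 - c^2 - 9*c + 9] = 3*c^2 - 2*c - 9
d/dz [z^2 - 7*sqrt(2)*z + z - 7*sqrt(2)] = 2*z - 7*sqrt(2) + 1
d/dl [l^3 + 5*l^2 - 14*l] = 3*l^2 + 10*l - 14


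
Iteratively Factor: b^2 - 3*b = (b)*(b - 3)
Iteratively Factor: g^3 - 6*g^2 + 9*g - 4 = (g - 1)*(g^2 - 5*g + 4) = (g - 4)*(g - 1)*(g - 1)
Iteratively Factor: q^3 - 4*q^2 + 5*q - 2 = (q - 2)*(q^2 - 2*q + 1) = (q - 2)*(q - 1)*(q - 1)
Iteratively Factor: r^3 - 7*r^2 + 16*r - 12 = (r - 2)*(r^2 - 5*r + 6) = (r - 2)^2*(r - 3)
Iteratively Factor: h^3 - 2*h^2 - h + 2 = (h - 1)*(h^2 - h - 2) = (h - 2)*(h - 1)*(h + 1)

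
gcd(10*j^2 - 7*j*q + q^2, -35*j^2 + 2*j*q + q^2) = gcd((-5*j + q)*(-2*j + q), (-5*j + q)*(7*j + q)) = -5*j + q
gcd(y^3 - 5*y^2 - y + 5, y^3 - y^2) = y - 1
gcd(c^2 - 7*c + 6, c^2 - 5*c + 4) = c - 1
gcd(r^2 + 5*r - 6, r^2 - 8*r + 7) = r - 1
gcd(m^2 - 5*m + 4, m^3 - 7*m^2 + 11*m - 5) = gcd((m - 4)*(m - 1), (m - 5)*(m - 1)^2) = m - 1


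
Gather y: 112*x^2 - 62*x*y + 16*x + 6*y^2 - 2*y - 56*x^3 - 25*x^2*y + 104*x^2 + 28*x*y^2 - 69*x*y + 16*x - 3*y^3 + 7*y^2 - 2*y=-56*x^3 + 216*x^2 + 32*x - 3*y^3 + y^2*(28*x + 13) + y*(-25*x^2 - 131*x - 4)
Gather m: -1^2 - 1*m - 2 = -m - 3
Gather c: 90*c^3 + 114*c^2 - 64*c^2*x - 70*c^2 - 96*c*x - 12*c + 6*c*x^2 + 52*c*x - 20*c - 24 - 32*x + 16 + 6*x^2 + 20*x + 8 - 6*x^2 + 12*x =90*c^3 + c^2*(44 - 64*x) + c*(6*x^2 - 44*x - 32)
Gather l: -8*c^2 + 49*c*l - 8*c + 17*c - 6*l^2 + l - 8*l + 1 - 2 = -8*c^2 + 9*c - 6*l^2 + l*(49*c - 7) - 1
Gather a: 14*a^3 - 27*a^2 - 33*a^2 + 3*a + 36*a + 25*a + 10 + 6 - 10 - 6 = 14*a^3 - 60*a^2 + 64*a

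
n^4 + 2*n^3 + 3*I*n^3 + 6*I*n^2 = n^2*(n + 2)*(n + 3*I)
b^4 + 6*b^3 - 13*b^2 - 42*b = b*(b - 3)*(b + 2)*(b + 7)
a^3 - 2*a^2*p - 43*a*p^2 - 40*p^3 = (a - 8*p)*(a + p)*(a + 5*p)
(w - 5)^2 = w^2 - 10*w + 25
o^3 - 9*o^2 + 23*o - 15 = (o - 5)*(o - 3)*(o - 1)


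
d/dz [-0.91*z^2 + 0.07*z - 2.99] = 0.07 - 1.82*z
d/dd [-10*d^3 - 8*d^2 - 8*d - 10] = -30*d^2 - 16*d - 8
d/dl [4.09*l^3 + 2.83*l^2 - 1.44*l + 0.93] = 12.27*l^2 + 5.66*l - 1.44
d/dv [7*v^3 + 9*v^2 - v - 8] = 21*v^2 + 18*v - 1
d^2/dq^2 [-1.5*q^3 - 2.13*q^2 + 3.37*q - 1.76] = -9.0*q - 4.26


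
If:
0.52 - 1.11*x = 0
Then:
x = 0.47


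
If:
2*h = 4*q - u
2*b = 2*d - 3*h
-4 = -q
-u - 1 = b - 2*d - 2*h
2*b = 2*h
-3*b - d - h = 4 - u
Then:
No Solution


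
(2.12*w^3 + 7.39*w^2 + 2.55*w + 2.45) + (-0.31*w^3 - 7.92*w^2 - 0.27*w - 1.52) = 1.81*w^3 - 0.53*w^2 + 2.28*w + 0.93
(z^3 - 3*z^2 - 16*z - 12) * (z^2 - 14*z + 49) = z^5 - 17*z^4 + 75*z^3 + 65*z^2 - 616*z - 588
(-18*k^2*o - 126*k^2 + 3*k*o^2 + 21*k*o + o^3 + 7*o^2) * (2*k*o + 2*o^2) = -36*k^3*o^2 - 252*k^3*o - 30*k^2*o^3 - 210*k^2*o^2 + 8*k*o^4 + 56*k*o^3 + 2*o^5 + 14*o^4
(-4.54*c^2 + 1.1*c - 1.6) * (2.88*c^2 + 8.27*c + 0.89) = -13.0752*c^4 - 34.3778*c^3 + 0.448399999999999*c^2 - 12.253*c - 1.424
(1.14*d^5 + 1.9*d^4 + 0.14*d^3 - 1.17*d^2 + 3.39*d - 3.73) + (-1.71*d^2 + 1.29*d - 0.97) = 1.14*d^5 + 1.9*d^4 + 0.14*d^3 - 2.88*d^2 + 4.68*d - 4.7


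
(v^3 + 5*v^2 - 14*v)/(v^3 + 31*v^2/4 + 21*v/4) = 4*(v - 2)/(4*v + 3)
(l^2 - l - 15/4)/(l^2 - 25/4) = (2*l + 3)/(2*l + 5)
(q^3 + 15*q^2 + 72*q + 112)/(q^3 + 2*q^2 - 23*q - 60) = (q^2 + 11*q + 28)/(q^2 - 2*q - 15)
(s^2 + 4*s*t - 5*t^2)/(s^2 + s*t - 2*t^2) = (s + 5*t)/(s + 2*t)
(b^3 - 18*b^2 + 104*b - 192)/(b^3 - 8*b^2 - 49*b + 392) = (b^2 - 10*b + 24)/(b^2 - 49)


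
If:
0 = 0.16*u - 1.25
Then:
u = 7.81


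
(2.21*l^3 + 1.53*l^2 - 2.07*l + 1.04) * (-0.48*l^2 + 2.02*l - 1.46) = -1.0608*l^5 + 3.7298*l^4 + 0.8576*l^3 - 6.9144*l^2 + 5.123*l - 1.5184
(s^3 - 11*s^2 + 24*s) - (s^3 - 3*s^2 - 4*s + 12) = -8*s^2 + 28*s - 12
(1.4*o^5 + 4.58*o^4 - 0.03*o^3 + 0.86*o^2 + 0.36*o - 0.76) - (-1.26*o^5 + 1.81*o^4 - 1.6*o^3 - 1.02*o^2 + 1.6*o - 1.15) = 2.66*o^5 + 2.77*o^4 + 1.57*o^3 + 1.88*o^2 - 1.24*o + 0.39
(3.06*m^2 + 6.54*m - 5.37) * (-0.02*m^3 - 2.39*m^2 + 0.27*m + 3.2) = -0.0612*m^5 - 7.4442*m^4 - 14.697*m^3 + 24.3921*m^2 + 19.4781*m - 17.184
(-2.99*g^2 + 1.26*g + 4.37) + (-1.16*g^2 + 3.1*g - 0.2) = -4.15*g^2 + 4.36*g + 4.17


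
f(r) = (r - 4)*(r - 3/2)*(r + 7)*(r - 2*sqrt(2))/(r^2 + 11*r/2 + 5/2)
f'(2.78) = -0.61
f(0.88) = -3.66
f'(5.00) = 2.57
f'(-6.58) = -100.35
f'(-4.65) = -1675.16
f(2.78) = 0.03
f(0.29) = -19.88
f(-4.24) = 324.63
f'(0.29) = 55.81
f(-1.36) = 115.68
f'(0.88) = 11.77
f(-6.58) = -35.16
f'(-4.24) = -364.60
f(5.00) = 1.66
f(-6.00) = -120.39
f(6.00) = 5.19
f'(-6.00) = -220.94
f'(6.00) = 4.51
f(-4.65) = 643.66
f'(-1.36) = 33.59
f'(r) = (-2*r - 11/2)*(r - 4)*(r - 3/2)*(r + 7)*(r - 2*sqrt(2))/(r^2 + 11*r/2 + 5/2)^2 + (r - 4)*(r - 3/2)*(r + 7)/(r^2 + 11*r/2 + 5/2) + (r - 4)*(r - 3/2)*(r - 2*sqrt(2))/(r^2 + 11*r/2 + 5/2) + (r - 4)*(r + 7)*(r - 2*sqrt(2))/(r^2 + 11*r/2 + 5/2) + (r - 3/2)*(r + 7)*(r - 2*sqrt(2))/(r^2 + 11*r/2 + 5/2) = 2*(4*r^5 - 4*sqrt(2)*r^4 + 36*r^4 - 44*sqrt(2)*r^3 + 53*r^3 - 419*r^2 - 193*sqrt(2)*r^2 - 325*r + 306*sqrt(2)*r + 210 + 1249*sqrt(2))/(4*r^4 + 44*r^3 + 141*r^2 + 110*r + 25)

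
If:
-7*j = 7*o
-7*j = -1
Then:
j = 1/7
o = -1/7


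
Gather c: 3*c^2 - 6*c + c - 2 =3*c^2 - 5*c - 2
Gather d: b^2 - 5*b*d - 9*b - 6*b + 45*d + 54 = b^2 - 15*b + d*(45 - 5*b) + 54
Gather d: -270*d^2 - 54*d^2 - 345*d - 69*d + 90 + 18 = -324*d^2 - 414*d + 108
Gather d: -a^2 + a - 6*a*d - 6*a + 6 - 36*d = -a^2 - 5*a + d*(-6*a - 36) + 6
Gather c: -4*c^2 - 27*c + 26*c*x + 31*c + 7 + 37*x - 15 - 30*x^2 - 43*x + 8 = -4*c^2 + c*(26*x + 4) - 30*x^2 - 6*x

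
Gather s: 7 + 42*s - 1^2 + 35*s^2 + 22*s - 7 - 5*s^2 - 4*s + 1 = 30*s^2 + 60*s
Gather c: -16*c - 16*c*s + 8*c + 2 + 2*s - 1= c*(-16*s - 8) + 2*s + 1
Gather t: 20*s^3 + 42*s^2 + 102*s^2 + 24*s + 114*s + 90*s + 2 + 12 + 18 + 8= 20*s^3 + 144*s^2 + 228*s + 40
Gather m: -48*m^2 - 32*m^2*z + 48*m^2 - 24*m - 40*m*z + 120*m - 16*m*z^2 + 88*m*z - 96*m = -32*m^2*z + m*(-16*z^2 + 48*z)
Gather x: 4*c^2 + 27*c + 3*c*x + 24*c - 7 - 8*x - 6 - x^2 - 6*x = 4*c^2 + 51*c - x^2 + x*(3*c - 14) - 13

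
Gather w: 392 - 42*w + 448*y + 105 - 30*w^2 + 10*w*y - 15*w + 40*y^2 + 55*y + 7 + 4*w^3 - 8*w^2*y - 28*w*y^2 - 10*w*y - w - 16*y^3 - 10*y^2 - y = 4*w^3 + w^2*(-8*y - 30) + w*(-28*y^2 - 58) - 16*y^3 + 30*y^2 + 502*y + 504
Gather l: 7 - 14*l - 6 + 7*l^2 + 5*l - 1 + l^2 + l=8*l^2 - 8*l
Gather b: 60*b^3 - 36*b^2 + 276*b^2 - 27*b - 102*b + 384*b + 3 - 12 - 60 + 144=60*b^3 + 240*b^2 + 255*b + 75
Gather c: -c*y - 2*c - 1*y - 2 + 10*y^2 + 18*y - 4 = c*(-y - 2) + 10*y^2 + 17*y - 6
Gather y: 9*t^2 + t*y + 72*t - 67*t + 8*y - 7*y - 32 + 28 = 9*t^2 + 5*t + y*(t + 1) - 4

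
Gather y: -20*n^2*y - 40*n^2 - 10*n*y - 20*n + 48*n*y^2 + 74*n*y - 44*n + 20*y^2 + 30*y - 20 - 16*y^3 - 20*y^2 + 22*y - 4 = -40*n^2 + 48*n*y^2 - 64*n - 16*y^3 + y*(-20*n^2 + 64*n + 52) - 24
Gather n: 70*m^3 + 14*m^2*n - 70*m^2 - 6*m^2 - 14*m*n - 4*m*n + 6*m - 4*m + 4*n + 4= 70*m^3 - 76*m^2 + 2*m + n*(14*m^2 - 18*m + 4) + 4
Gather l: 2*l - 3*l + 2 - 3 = -l - 1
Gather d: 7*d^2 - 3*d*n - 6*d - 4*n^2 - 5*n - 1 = 7*d^2 + d*(-3*n - 6) - 4*n^2 - 5*n - 1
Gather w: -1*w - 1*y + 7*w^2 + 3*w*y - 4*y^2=7*w^2 + w*(3*y - 1) - 4*y^2 - y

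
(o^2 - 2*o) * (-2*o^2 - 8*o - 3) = -2*o^4 - 4*o^3 + 13*o^2 + 6*o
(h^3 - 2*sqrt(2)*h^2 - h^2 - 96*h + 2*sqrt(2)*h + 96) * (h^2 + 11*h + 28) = h^5 - 2*sqrt(2)*h^4 + 10*h^4 - 79*h^3 - 20*sqrt(2)*h^3 - 988*h^2 - 34*sqrt(2)*h^2 - 1632*h + 56*sqrt(2)*h + 2688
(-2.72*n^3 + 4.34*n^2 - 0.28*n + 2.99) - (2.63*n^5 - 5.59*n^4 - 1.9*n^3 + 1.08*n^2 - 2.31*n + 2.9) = -2.63*n^5 + 5.59*n^4 - 0.82*n^3 + 3.26*n^2 + 2.03*n + 0.0900000000000003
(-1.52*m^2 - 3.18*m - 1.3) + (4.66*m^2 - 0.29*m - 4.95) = 3.14*m^2 - 3.47*m - 6.25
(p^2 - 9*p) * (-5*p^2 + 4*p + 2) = -5*p^4 + 49*p^3 - 34*p^2 - 18*p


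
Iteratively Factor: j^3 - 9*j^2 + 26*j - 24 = (j - 3)*(j^2 - 6*j + 8) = (j - 4)*(j - 3)*(j - 2)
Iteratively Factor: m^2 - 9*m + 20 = (m - 5)*(m - 4)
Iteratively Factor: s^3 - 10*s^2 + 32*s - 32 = (s - 4)*(s^2 - 6*s + 8) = (s - 4)*(s - 2)*(s - 4)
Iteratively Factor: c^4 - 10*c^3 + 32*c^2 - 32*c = (c)*(c^3 - 10*c^2 + 32*c - 32) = c*(c - 4)*(c^2 - 6*c + 8) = c*(c - 4)^2*(c - 2)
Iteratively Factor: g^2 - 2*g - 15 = (g - 5)*(g + 3)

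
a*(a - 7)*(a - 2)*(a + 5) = a^4 - 4*a^3 - 31*a^2 + 70*a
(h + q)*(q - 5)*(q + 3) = h*q^2 - 2*h*q - 15*h + q^3 - 2*q^2 - 15*q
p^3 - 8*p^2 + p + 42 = (p - 7)*(p - 3)*(p + 2)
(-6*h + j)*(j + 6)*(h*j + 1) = -6*h^2*j^2 - 36*h^2*j + h*j^3 + 6*h*j^2 - 6*h*j - 36*h + j^2 + 6*j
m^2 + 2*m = m*(m + 2)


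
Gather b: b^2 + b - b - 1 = b^2 - 1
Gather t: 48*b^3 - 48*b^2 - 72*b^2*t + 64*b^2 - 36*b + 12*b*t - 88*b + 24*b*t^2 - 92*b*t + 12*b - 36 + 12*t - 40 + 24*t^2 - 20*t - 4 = 48*b^3 + 16*b^2 - 112*b + t^2*(24*b + 24) + t*(-72*b^2 - 80*b - 8) - 80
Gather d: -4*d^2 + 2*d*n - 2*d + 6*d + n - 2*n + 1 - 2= -4*d^2 + d*(2*n + 4) - n - 1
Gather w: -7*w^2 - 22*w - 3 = -7*w^2 - 22*w - 3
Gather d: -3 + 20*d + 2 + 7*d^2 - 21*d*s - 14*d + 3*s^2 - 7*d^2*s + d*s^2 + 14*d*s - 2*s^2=d^2*(7 - 7*s) + d*(s^2 - 7*s + 6) + s^2 - 1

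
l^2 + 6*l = l*(l + 6)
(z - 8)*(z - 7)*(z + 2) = z^3 - 13*z^2 + 26*z + 112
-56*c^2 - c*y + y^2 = (-8*c + y)*(7*c + y)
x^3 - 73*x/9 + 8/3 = (x - 8/3)*(x - 1/3)*(x + 3)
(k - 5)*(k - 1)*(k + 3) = k^3 - 3*k^2 - 13*k + 15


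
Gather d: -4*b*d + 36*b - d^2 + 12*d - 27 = 36*b - d^2 + d*(12 - 4*b) - 27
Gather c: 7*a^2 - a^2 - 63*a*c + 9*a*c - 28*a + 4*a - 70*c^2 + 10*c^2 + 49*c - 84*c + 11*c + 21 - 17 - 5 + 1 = 6*a^2 - 24*a - 60*c^2 + c*(-54*a - 24)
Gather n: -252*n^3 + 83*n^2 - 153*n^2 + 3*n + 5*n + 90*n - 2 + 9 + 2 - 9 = -252*n^3 - 70*n^2 + 98*n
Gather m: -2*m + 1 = 1 - 2*m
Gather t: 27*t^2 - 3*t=27*t^2 - 3*t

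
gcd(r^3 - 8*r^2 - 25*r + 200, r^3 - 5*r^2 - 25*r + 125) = r^2 - 25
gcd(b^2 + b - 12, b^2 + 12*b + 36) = 1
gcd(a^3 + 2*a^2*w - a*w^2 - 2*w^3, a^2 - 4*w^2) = a + 2*w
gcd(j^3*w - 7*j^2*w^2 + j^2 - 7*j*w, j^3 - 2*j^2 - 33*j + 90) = 1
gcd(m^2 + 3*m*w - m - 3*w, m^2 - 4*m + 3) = m - 1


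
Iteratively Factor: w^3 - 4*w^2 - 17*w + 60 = (w + 4)*(w^2 - 8*w + 15) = (w - 3)*(w + 4)*(w - 5)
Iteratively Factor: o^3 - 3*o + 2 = (o - 1)*(o^2 + o - 2) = (o - 1)*(o + 2)*(o - 1)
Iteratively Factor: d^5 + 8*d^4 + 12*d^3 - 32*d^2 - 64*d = (d - 2)*(d^4 + 10*d^3 + 32*d^2 + 32*d) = d*(d - 2)*(d^3 + 10*d^2 + 32*d + 32) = d*(d - 2)*(d + 4)*(d^2 + 6*d + 8) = d*(d - 2)*(d + 2)*(d + 4)*(d + 4)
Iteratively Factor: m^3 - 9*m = (m + 3)*(m^2 - 3*m) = m*(m + 3)*(m - 3)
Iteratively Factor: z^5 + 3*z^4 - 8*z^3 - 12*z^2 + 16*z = (z)*(z^4 + 3*z^3 - 8*z^2 - 12*z + 16) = z*(z + 2)*(z^3 + z^2 - 10*z + 8) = z*(z - 2)*(z + 2)*(z^2 + 3*z - 4) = z*(z - 2)*(z + 2)*(z + 4)*(z - 1)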